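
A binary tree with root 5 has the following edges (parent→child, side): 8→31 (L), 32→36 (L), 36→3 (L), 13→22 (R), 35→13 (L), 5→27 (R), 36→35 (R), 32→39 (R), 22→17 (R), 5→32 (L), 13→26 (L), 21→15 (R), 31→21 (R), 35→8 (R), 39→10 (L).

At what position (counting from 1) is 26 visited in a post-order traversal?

2

Post-order visits the left subtree, then the right subtree, then the node.
At 5: go left to 32.
  At 32: go left to 36.
    At 36: go left to 3.
      3 is a leaf — visit 3.
    At 36: go right to 35.
      At 35: go left to 13.
        At 13: go left to 26.
          26 is a leaf — visit 26.
        At 13: go right to 22.
          At 22: no left child.
          At 22: go right to 17.
            17 is a leaf — visit 17.
          Visit 22.
        Visit 13.
      At 35: go right to 8.
        At 8: go left to 31.
          At 31: no left child.
          At 31: go right to 21.
            At 21: no left child.
            At 21: go right to 15.
              15 is a leaf — visit 15.
            Visit 21.
          Visit 31.
        At 8: no right child.
        Visit 8.
      Visit 35.
    Visit 36.
  At 32: go right to 39.
    At 39: go left to 10.
      10 is a leaf — visit 10.
    At 39: no right child.
    Visit 39.
  Visit 32.
At 5: go right to 27.
  27 is a leaf — visit 27.
Visit 5.
Full post-order sequence: 3, 26, 17, 22, 13, 15, 21, 31, 8, 35, 36, 10, 39, 32, 27, 5.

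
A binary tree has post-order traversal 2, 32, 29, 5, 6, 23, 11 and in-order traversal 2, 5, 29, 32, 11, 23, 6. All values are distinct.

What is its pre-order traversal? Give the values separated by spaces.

11 5 2 29 32 23 6

The last element of post-order is the root; it splits in-order into left and right subtrees.
Root 11: left subtree has 4 nodes {2, 5, 29, 32}, right has 2 {23, 6}.
  Root 5: left subtree has 1 node {2}, right has 2 {29, 32}.
    Root 29: left subtree has 0 nodes { }, right has 1 {32}.
  Root 23: left subtree has 0 nodes { }, right has 1 {6}.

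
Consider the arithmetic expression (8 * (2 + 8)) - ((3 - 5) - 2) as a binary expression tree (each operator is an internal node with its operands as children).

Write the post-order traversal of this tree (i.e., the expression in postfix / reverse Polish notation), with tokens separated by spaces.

Post-order on an expression tree gives postfix notation: for each operator, emit left operand, right operand, then the operator.

8 2 8 + * 3 5 - 2 - -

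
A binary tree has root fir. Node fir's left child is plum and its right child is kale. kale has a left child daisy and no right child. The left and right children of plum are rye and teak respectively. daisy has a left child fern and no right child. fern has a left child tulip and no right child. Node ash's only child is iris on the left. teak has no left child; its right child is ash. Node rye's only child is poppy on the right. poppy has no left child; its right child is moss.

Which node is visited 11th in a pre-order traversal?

Pre-order visits the node, then its left subtree, then its right subtree.
Visit fir.
At fir: go left to plum.
  Visit plum.
  At plum: go left to rye.
    Visit rye.
    At rye: no left child.
    At rye: go right to poppy.
      Visit poppy.
      At poppy: no left child.
      At poppy: go right to moss.
        moss is a leaf — visit moss.
  At plum: go right to teak.
    Visit teak.
    At teak: no left child.
    At teak: go right to ash.
      Visit ash.
      At ash: go left to iris.
        iris is a leaf — visit iris.
      At ash: no right child.
At fir: go right to kale.
  Visit kale.
  At kale: go left to daisy.
    Visit daisy.
    At daisy: go left to fern.
      Visit fern.
      At fern: go left to tulip.
        tulip is a leaf — visit tulip.
      At fern: no right child.
    At daisy: no right child.
  At kale: no right child.
Full pre-order sequence: fir, plum, rye, poppy, moss, teak, ash, iris, kale, daisy, fern, tulip.

fern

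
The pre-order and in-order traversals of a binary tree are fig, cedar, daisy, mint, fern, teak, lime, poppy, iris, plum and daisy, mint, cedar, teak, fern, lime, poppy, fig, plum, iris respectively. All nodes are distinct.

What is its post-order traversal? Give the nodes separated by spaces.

The first element of pre-order is the root; it splits in-order into left and right subtrees.
Root fig: left subtree has 7 nodes {daisy, mint, cedar, teak, fern, lime, poppy}, right has 2 {plum, iris}.
  Root cedar: left subtree has 2 nodes {daisy, mint}, right has 4 {teak, fern, lime, poppy}.
    Root daisy: left subtree has 0 nodes { }, right has 1 {mint}.
    Root fern: left subtree has 1 node {teak}, right has 2 {lime, poppy}.
      Root lime: left subtree has 0 nodes { }, right has 1 {poppy}.
  Root iris: left subtree has 1 node {plum}, right has 0 { }.

mint daisy teak poppy lime fern cedar plum iris fig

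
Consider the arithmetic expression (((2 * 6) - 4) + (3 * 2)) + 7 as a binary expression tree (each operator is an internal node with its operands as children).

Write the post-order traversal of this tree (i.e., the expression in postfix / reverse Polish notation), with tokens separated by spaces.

2 6 * 4 - 3 2 * + 7 +

Post-order on an expression tree gives postfix notation: for each operator, emit left operand, right operand, then the operator.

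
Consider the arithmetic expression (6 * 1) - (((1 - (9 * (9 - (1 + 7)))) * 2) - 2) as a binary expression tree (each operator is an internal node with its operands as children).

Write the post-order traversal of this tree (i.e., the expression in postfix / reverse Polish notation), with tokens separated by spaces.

Post-order on an expression tree gives postfix notation: for each operator, emit left operand, right operand, then the operator.

6 1 * 1 9 9 1 7 + - * - 2 * 2 - -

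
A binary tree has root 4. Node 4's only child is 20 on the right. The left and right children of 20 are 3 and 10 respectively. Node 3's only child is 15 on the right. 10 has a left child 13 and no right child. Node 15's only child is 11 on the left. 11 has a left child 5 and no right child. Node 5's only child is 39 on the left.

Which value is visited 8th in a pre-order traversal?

10

Pre-order visits the node, then its left subtree, then its right subtree.
Visit 4.
At 4: no left child.
At 4: go right to 20.
  Visit 20.
  At 20: go left to 3.
    Visit 3.
    At 3: no left child.
    At 3: go right to 15.
      Visit 15.
      At 15: go left to 11.
        Visit 11.
        At 11: go left to 5.
          Visit 5.
          At 5: go left to 39.
            39 is a leaf — visit 39.
          At 5: no right child.
        At 11: no right child.
      At 15: no right child.
  At 20: go right to 10.
    Visit 10.
    At 10: go left to 13.
      13 is a leaf — visit 13.
    At 10: no right child.
Full pre-order sequence: 4, 20, 3, 15, 11, 5, 39, 10, 13.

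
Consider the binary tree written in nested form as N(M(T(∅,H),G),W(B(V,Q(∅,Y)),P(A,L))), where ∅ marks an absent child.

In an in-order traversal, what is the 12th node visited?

P

In-order visits the left subtree, then the node, then the right subtree.
At N: go left to M.
  At M: go left to T.
    At T: no left child.
    Visit T.
    At T: go right to H.
      H is a leaf — visit H.
  Visit M.
  At M: go right to G.
    G is a leaf — visit G.
Visit N.
At N: go right to W.
  At W: go left to B.
    At B: go left to V.
      V is a leaf — visit V.
    Visit B.
    At B: go right to Q.
      At Q: no left child.
      Visit Q.
      At Q: go right to Y.
        Y is a leaf — visit Y.
  Visit W.
  At W: go right to P.
    At P: go left to A.
      A is a leaf — visit A.
    Visit P.
    At P: go right to L.
      L is a leaf — visit L.
Full in-order sequence: T, H, M, G, N, V, B, Q, Y, W, A, P, L.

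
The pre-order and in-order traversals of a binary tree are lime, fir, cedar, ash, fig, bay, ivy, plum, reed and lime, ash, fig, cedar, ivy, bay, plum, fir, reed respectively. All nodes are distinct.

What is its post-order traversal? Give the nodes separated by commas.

The first element of pre-order is the root; it splits in-order into left and right subtrees.
Root lime: left subtree has 0 nodes { }, right has 8 {ash, fig, cedar, ivy, bay, plum, fir, reed}.
  Root fir: left subtree has 6 nodes {ash, fig, cedar, ivy, bay, plum}, right has 1 {reed}.
    Root cedar: left subtree has 2 nodes {ash, fig}, right has 3 {ivy, bay, plum}.
      Root ash: left subtree has 0 nodes { }, right has 1 {fig}.
      Root bay: left subtree has 1 node {ivy}, right has 1 {plum}.

fig, ash, ivy, plum, bay, cedar, reed, fir, lime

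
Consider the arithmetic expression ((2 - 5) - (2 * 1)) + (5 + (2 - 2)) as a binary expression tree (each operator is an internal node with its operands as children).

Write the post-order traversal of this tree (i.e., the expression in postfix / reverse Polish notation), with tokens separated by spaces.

2 5 - 2 1 * - 5 2 2 - + +

Post-order on an expression tree gives postfix notation: for each operator, emit left operand, right operand, then the operator.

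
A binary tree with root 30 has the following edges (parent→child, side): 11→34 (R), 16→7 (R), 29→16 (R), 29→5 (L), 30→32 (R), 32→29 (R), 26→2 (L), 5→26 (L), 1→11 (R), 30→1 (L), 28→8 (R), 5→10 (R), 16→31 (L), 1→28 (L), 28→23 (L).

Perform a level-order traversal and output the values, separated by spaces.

Level-order visits nodes level by level from the root, left to right within each level.
Level 0: 30
Level 1: 1, 32
Level 2: 28, 11, 29
Level 3: 23, 8, 34, 5, 16
Level 4: 26, 10, 31, 7
Level 5: 2

30 1 32 28 11 29 23 8 34 5 16 26 10 31 7 2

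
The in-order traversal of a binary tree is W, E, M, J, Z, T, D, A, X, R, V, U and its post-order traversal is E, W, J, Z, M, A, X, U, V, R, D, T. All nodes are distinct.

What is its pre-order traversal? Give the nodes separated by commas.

The last element of post-order is the root; it splits in-order into left and right subtrees.
Root T: left subtree has 5 nodes {W, E, M, J, Z}, right has 6 {D, A, X, R, V, U}.
  Root M: left subtree has 2 nodes {W, E}, right has 2 {J, Z}.
    Root W: left subtree has 0 nodes { }, right has 1 {E}.
    Root Z: left subtree has 1 node {J}, right has 0 { }.
  Root D: left subtree has 0 nodes { }, right has 5 {A, X, R, V, U}.
    Root R: left subtree has 2 nodes {A, X}, right has 2 {V, U}.
      Root X: left subtree has 1 node {A}, right has 0 { }.
      Root V: left subtree has 0 nodes { }, right has 1 {U}.

T, M, W, E, Z, J, D, R, X, A, V, U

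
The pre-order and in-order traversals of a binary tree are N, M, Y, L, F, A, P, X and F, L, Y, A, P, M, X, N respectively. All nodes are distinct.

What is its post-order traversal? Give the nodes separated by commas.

The first element of pre-order is the root; it splits in-order into left and right subtrees.
Root N: left subtree has 7 nodes {F, L, Y, A, P, M, X}, right has 0 { }.
  Root M: left subtree has 5 nodes {F, L, Y, A, P}, right has 1 {X}.
    Root Y: left subtree has 2 nodes {F, L}, right has 2 {A, P}.
      Root L: left subtree has 1 node {F}, right has 0 { }.
      Root A: left subtree has 0 nodes { }, right has 1 {P}.

F, L, P, A, Y, X, M, N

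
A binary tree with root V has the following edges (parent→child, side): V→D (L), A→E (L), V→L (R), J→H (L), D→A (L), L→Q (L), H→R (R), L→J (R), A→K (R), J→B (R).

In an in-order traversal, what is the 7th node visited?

L

In-order visits the left subtree, then the node, then the right subtree.
At V: go left to D.
  At D: go left to A.
    At A: go left to E.
      E is a leaf — visit E.
    Visit A.
    At A: go right to K.
      K is a leaf — visit K.
  Visit D.
  At D: no right child.
Visit V.
At V: go right to L.
  At L: go left to Q.
    Q is a leaf — visit Q.
  Visit L.
  At L: go right to J.
    At J: go left to H.
      At H: no left child.
      Visit H.
      At H: go right to R.
        R is a leaf — visit R.
    Visit J.
    At J: go right to B.
      B is a leaf — visit B.
Full in-order sequence: E, A, K, D, V, Q, L, H, R, J, B.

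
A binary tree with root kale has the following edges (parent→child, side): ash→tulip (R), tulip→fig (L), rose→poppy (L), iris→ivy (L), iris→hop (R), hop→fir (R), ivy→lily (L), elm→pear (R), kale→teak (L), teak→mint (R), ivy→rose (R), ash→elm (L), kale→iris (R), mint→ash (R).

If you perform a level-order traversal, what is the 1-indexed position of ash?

7

Level-order visits nodes level by level from the root, left to right within each level.
Level 0: kale
Level 1: teak, iris
Level 2: mint, ivy, hop
Level 3: ash, lily, rose, fir
Level 4: elm, tulip, poppy
Level 5: pear, fig
Full level-order sequence: kale, teak, iris, mint, ivy, hop, ash, lily, rose, fir, elm, tulip, poppy, pear, fig.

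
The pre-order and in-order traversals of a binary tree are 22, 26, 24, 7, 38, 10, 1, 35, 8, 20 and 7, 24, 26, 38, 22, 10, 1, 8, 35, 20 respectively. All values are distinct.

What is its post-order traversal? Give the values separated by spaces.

The first element of pre-order is the root; it splits in-order into left and right subtrees.
Root 22: left subtree has 4 nodes {7, 24, 26, 38}, right has 5 {10, 1, 8, 35, 20}.
  Root 26: left subtree has 2 nodes {7, 24}, right has 1 {38}.
    Root 24: left subtree has 1 node {7}, right has 0 { }.
  Root 10: left subtree has 0 nodes { }, right has 4 {1, 8, 35, 20}.
    Root 1: left subtree has 0 nodes { }, right has 3 {8, 35, 20}.
      Root 35: left subtree has 1 node {8}, right has 1 {20}.

7 24 38 26 8 20 35 1 10 22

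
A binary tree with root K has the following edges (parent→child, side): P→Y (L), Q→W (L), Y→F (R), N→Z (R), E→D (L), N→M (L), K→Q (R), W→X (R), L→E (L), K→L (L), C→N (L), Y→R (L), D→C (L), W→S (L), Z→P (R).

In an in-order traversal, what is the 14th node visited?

In-order visits the left subtree, then the node, then the right subtree.
At K: go left to L.
  At L: go left to E.
    At E: go left to D.
      At D: go left to C.
        At C: go left to N.
          At N: go left to M.
            M is a leaf — visit M.
          Visit N.
          At N: go right to Z.
            At Z: no left child.
            Visit Z.
            At Z: go right to P.
              At P: go left to Y.
                At Y: go left to R.
                  R is a leaf — visit R.
                Visit Y.
                At Y: go right to F.
                  F is a leaf — visit F.
              Visit P.
              At P: no right child.
        Visit C.
        At C: no right child.
      Visit D.
      At D: no right child.
    Visit E.
    At E: no right child.
  Visit L.
  At L: no right child.
Visit K.
At K: go right to Q.
  At Q: go left to W.
    At W: go left to S.
      S is a leaf — visit S.
    Visit W.
    At W: go right to X.
      X is a leaf — visit X.
  Visit Q.
  At Q: no right child.
Full in-order sequence: M, N, Z, R, Y, F, P, C, D, E, L, K, S, W, X, Q.

W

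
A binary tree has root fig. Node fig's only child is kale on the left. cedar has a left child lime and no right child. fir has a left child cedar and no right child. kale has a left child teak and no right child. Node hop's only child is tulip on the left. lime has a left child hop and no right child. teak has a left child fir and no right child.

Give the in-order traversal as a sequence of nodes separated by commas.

tulip, hop, lime, cedar, fir, teak, kale, fig

In-order visits the left subtree, then the node, then the right subtree.
At fig: go left to kale.
  At kale: go left to teak.
    At teak: go left to fir.
      At fir: go left to cedar.
        At cedar: go left to lime.
          At lime: go left to hop.
            At hop: go left to tulip.
              tulip is a leaf — visit tulip.
            Visit hop.
            At hop: no right child.
          Visit lime.
          At lime: no right child.
        Visit cedar.
        At cedar: no right child.
      Visit fir.
      At fir: no right child.
    Visit teak.
    At teak: no right child.
  Visit kale.
  At kale: no right child.
Visit fig.
At fig: no right child.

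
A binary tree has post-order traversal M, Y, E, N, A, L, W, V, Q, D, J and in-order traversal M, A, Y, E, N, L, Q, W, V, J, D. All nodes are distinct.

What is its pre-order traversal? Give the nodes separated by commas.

The last element of post-order is the root; it splits in-order into left and right subtrees.
Root J: left subtree has 9 nodes {M, A, Y, E, N, L, Q, W, V}, right has 1 {D}.
  Root Q: left subtree has 6 nodes {M, A, Y, E, N, L}, right has 2 {W, V}.
    Root L: left subtree has 5 nodes {M, A, Y, E, N}, right has 0 { }.
      Root A: left subtree has 1 node {M}, right has 3 {Y, E, N}.
        Root N: left subtree has 2 nodes {Y, E}, right has 0 { }.
          Root E: left subtree has 1 node {Y}, right has 0 { }.
    Root V: left subtree has 1 node {W}, right has 0 { }.

J, Q, L, A, M, N, E, Y, V, W, D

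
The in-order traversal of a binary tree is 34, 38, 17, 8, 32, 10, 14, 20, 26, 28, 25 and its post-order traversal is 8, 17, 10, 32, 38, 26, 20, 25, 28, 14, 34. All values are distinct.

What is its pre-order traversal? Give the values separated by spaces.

34 14 38 32 17 8 10 28 20 26 25

The last element of post-order is the root; it splits in-order into left and right subtrees.
Root 34: left subtree has 0 nodes { }, right has 10 {38, 17, 8, 32, 10, 14, 20, 26, 28, 25}.
  Root 14: left subtree has 5 nodes {38, 17, 8, 32, 10}, right has 4 {20, 26, 28, 25}.
    Root 38: left subtree has 0 nodes { }, right has 4 {17, 8, 32, 10}.
      Root 32: left subtree has 2 nodes {17, 8}, right has 1 {10}.
        Root 17: left subtree has 0 nodes { }, right has 1 {8}.
    Root 28: left subtree has 2 nodes {20, 26}, right has 1 {25}.
      Root 20: left subtree has 0 nodes { }, right has 1 {26}.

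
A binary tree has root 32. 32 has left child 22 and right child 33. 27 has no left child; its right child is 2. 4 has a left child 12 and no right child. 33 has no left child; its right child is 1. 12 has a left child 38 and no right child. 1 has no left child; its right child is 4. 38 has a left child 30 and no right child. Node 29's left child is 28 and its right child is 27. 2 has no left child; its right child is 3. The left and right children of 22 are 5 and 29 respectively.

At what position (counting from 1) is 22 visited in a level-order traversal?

2

Level-order visits nodes level by level from the root, left to right within each level.
Level 0: 32
Level 1: 22, 33
Level 2: 5, 29, 1
Level 3: 28, 27, 4
Level 4: 2, 12
Level 5: 3, 38
Level 6: 30
Full level-order sequence: 32, 22, 33, 5, 29, 1, 28, 27, 4, 2, 12, 3, 38, 30.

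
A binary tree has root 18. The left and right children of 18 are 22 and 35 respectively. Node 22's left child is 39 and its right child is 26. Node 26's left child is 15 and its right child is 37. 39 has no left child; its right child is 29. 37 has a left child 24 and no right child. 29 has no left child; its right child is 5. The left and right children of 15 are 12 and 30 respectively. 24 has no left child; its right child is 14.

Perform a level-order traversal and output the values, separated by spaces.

Level-order visits nodes level by level from the root, left to right within each level.
Level 0: 18
Level 1: 22, 35
Level 2: 39, 26
Level 3: 29, 15, 37
Level 4: 5, 12, 30, 24
Level 5: 14

18 22 35 39 26 29 15 37 5 12 30 24 14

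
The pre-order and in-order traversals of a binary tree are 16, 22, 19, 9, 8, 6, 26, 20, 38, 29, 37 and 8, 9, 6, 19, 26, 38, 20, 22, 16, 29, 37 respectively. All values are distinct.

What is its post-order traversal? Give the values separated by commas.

The first element of pre-order is the root; it splits in-order into left and right subtrees.
Root 16: left subtree has 8 nodes {8, 9, 6, 19, 26, 38, 20, 22}, right has 2 {29, 37}.
  Root 22: left subtree has 7 nodes {8, 9, 6, 19, 26, 38, 20}, right has 0 { }.
    Root 19: left subtree has 3 nodes {8, 9, 6}, right has 3 {26, 38, 20}.
      Root 9: left subtree has 1 node {8}, right has 1 {6}.
      Root 26: left subtree has 0 nodes { }, right has 2 {38, 20}.
        Root 20: left subtree has 1 node {38}, right has 0 { }.
  Root 29: left subtree has 0 nodes { }, right has 1 {37}.

8, 6, 9, 38, 20, 26, 19, 22, 37, 29, 16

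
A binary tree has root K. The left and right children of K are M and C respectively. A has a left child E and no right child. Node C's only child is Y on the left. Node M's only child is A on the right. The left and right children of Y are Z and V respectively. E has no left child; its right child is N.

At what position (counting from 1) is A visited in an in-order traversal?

4

In-order visits the left subtree, then the node, then the right subtree.
At K: go left to M.
  At M: no left child.
  Visit M.
  At M: go right to A.
    At A: go left to E.
      At E: no left child.
      Visit E.
      At E: go right to N.
        N is a leaf — visit N.
    Visit A.
    At A: no right child.
Visit K.
At K: go right to C.
  At C: go left to Y.
    At Y: go left to Z.
      Z is a leaf — visit Z.
    Visit Y.
    At Y: go right to V.
      V is a leaf — visit V.
  Visit C.
  At C: no right child.
Full in-order sequence: M, E, N, A, K, Z, Y, V, C.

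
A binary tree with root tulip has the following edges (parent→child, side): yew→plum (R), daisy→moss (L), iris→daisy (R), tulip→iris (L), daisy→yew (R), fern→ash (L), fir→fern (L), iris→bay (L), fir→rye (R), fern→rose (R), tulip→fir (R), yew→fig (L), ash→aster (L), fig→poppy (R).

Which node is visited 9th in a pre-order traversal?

plum

Pre-order visits the node, then its left subtree, then its right subtree.
Visit tulip.
At tulip: go left to iris.
  Visit iris.
  At iris: go left to bay.
    bay is a leaf — visit bay.
  At iris: go right to daisy.
    Visit daisy.
    At daisy: go left to moss.
      moss is a leaf — visit moss.
    At daisy: go right to yew.
      Visit yew.
      At yew: go left to fig.
        Visit fig.
        At fig: no left child.
        At fig: go right to poppy.
          poppy is a leaf — visit poppy.
      At yew: go right to plum.
        plum is a leaf — visit plum.
At tulip: go right to fir.
  Visit fir.
  At fir: go left to fern.
    Visit fern.
    At fern: go left to ash.
      Visit ash.
      At ash: go left to aster.
        aster is a leaf — visit aster.
      At ash: no right child.
    At fern: go right to rose.
      rose is a leaf — visit rose.
  At fir: go right to rye.
    rye is a leaf — visit rye.
Full pre-order sequence: tulip, iris, bay, daisy, moss, yew, fig, poppy, plum, fir, fern, ash, aster, rose, rye.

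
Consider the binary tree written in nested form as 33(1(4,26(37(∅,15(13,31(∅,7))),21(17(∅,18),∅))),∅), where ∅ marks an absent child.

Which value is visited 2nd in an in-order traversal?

1

In-order visits the left subtree, then the node, then the right subtree.
At 33: go left to 1.
  At 1: go left to 4.
    4 is a leaf — visit 4.
  Visit 1.
  At 1: go right to 26.
    At 26: go left to 37.
      At 37: no left child.
      Visit 37.
      At 37: go right to 15.
        At 15: go left to 13.
          13 is a leaf — visit 13.
        Visit 15.
        At 15: go right to 31.
          At 31: no left child.
          Visit 31.
          At 31: go right to 7.
            7 is a leaf — visit 7.
    Visit 26.
    At 26: go right to 21.
      At 21: go left to 17.
        At 17: no left child.
        Visit 17.
        At 17: go right to 18.
          18 is a leaf — visit 18.
      Visit 21.
      At 21: no right child.
Visit 33.
At 33: no right child.
Full in-order sequence: 4, 1, 37, 13, 15, 31, 7, 26, 17, 18, 21, 33.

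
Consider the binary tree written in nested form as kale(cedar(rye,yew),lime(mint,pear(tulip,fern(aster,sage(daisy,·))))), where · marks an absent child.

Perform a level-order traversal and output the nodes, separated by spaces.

kale cedar lime rye yew mint pear tulip fern aster sage daisy

Level-order visits nodes level by level from the root, left to right within each level.
Level 0: kale
Level 1: cedar, lime
Level 2: rye, yew, mint, pear
Level 3: tulip, fern
Level 4: aster, sage
Level 5: daisy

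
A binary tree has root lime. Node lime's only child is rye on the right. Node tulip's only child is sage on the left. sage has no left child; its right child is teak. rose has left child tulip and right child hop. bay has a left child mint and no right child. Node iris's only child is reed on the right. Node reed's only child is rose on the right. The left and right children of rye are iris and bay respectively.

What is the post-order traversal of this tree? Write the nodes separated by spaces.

Post-order visits the left subtree, then the right subtree, then the node.
At lime: no left child.
At lime: go right to rye.
  At rye: go left to iris.
    At iris: no left child.
    At iris: go right to reed.
      At reed: no left child.
      At reed: go right to rose.
        At rose: go left to tulip.
          At tulip: go left to sage.
            At sage: no left child.
            At sage: go right to teak.
              teak is a leaf — visit teak.
            Visit sage.
          At tulip: no right child.
          Visit tulip.
        At rose: go right to hop.
          hop is a leaf — visit hop.
        Visit rose.
      Visit reed.
    Visit iris.
  At rye: go right to bay.
    At bay: go left to mint.
      mint is a leaf — visit mint.
    At bay: no right child.
    Visit bay.
  Visit rye.
Visit lime.

teak sage tulip hop rose reed iris mint bay rye lime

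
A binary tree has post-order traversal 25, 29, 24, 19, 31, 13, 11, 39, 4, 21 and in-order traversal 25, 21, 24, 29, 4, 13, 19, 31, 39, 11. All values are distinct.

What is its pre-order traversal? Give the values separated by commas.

The last element of post-order is the root; it splits in-order into left and right subtrees.
Root 21: left subtree has 1 node {25}, right has 8 {24, 29, 4, 13, 19, 31, 39, 11}.
  Root 4: left subtree has 2 nodes {24, 29}, right has 5 {13, 19, 31, 39, 11}.
    Root 24: left subtree has 0 nodes { }, right has 1 {29}.
    Root 39: left subtree has 3 nodes {13, 19, 31}, right has 1 {11}.
      Root 13: left subtree has 0 nodes { }, right has 2 {19, 31}.
        Root 31: left subtree has 1 node {19}, right has 0 { }.

21, 25, 4, 24, 29, 39, 13, 31, 19, 11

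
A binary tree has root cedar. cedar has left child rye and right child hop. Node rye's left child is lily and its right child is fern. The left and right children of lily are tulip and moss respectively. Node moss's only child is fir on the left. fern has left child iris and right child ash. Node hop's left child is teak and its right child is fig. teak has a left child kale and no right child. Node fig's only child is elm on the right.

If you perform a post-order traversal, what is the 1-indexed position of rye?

8

Post-order visits the left subtree, then the right subtree, then the node.
At cedar: go left to rye.
  At rye: go left to lily.
    At lily: go left to tulip.
      tulip is a leaf — visit tulip.
    At lily: go right to moss.
      At moss: go left to fir.
        fir is a leaf — visit fir.
      At moss: no right child.
      Visit moss.
    Visit lily.
  At rye: go right to fern.
    At fern: go left to iris.
      iris is a leaf — visit iris.
    At fern: go right to ash.
      ash is a leaf — visit ash.
    Visit fern.
  Visit rye.
At cedar: go right to hop.
  At hop: go left to teak.
    At teak: go left to kale.
      kale is a leaf — visit kale.
    At teak: no right child.
    Visit teak.
  At hop: go right to fig.
    At fig: no left child.
    At fig: go right to elm.
      elm is a leaf — visit elm.
    Visit fig.
  Visit hop.
Visit cedar.
Full post-order sequence: tulip, fir, moss, lily, iris, ash, fern, rye, kale, teak, elm, fig, hop, cedar.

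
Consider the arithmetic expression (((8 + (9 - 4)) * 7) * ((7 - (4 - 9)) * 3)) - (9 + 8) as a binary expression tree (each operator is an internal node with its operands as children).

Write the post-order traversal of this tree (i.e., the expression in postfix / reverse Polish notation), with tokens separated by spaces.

Post-order on an expression tree gives postfix notation: for each operator, emit left operand, right operand, then the operator.

8 9 4 - + 7 * 7 4 9 - - 3 * * 9 8 + -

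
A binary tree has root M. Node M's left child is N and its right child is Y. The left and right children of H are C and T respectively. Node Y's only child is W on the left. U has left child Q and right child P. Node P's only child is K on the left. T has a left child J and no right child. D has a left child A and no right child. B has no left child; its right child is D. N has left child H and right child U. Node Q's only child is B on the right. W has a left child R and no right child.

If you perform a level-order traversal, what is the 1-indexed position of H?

4

Level-order visits nodes level by level from the root, left to right within each level.
Level 0: M
Level 1: N, Y
Level 2: H, U, W
Level 3: C, T, Q, P, R
Level 4: J, B, K
Level 5: D
Level 6: A
Full level-order sequence: M, N, Y, H, U, W, C, T, Q, P, R, J, B, K, D, A.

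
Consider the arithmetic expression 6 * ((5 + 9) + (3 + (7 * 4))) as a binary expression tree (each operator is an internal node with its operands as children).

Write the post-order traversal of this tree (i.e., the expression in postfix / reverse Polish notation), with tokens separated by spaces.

Post-order on an expression tree gives postfix notation: for each operator, emit left operand, right operand, then the operator.

6 5 9 + 3 7 4 * + + *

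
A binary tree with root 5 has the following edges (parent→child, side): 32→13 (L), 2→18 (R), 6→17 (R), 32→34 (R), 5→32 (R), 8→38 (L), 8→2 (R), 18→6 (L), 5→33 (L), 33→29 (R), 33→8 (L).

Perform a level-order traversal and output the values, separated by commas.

Level-order visits nodes level by level from the root, left to right within each level.
Level 0: 5
Level 1: 33, 32
Level 2: 8, 29, 13, 34
Level 3: 38, 2
Level 4: 18
Level 5: 6
Level 6: 17

5, 33, 32, 8, 29, 13, 34, 38, 2, 18, 6, 17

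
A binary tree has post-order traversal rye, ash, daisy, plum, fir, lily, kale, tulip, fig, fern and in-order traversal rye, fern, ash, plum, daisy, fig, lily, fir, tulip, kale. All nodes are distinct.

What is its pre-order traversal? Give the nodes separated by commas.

The last element of post-order is the root; it splits in-order into left and right subtrees.
Root fern: left subtree has 1 node {rye}, right has 8 {ash, plum, daisy, fig, lily, fir, tulip, kale}.
  Root fig: left subtree has 3 nodes {ash, plum, daisy}, right has 4 {lily, fir, tulip, kale}.
    Root plum: left subtree has 1 node {ash}, right has 1 {daisy}.
    Root tulip: left subtree has 2 nodes {lily, fir}, right has 1 {kale}.
      Root lily: left subtree has 0 nodes { }, right has 1 {fir}.

fern, rye, fig, plum, ash, daisy, tulip, lily, fir, kale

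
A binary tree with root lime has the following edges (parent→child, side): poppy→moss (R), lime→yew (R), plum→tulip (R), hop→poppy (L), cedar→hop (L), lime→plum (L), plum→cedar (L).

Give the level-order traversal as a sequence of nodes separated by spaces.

Level-order visits nodes level by level from the root, left to right within each level.
Level 0: lime
Level 1: plum, yew
Level 2: cedar, tulip
Level 3: hop
Level 4: poppy
Level 5: moss

lime plum yew cedar tulip hop poppy moss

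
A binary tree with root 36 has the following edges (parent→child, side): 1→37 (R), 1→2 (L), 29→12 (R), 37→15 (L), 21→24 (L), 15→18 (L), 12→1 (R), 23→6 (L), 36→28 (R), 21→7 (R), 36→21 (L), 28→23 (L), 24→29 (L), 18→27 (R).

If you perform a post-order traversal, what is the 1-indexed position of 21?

Post-order visits the left subtree, then the right subtree, then the node.
At 36: go left to 21.
  At 21: go left to 24.
    At 24: go left to 29.
      At 29: no left child.
      At 29: go right to 12.
        At 12: no left child.
        At 12: go right to 1.
          At 1: go left to 2.
            2 is a leaf — visit 2.
          At 1: go right to 37.
            At 37: go left to 15.
              At 15: go left to 18.
                At 18: no left child.
                At 18: go right to 27.
                  27 is a leaf — visit 27.
                Visit 18.
              At 15: no right child.
              Visit 15.
            At 37: no right child.
            Visit 37.
          Visit 1.
        Visit 12.
      Visit 29.
    At 24: no right child.
    Visit 24.
  At 21: go right to 7.
    7 is a leaf — visit 7.
  Visit 21.
At 36: go right to 28.
  At 28: go left to 23.
    At 23: go left to 6.
      6 is a leaf — visit 6.
    At 23: no right child.
    Visit 23.
  At 28: no right child.
  Visit 28.
Visit 36.
Full post-order sequence: 2, 27, 18, 15, 37, 1, 12, 29, 24, 7, 21, 6, 23, 28, 36.

11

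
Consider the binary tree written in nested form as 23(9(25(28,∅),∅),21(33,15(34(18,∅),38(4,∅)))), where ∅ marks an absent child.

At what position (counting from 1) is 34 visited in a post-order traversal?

6

Post-order visits the left subtree, then the right subtree, then the node.
At 23: go left to 9.
  At 9: go left to 25.
    At 25: go left to 28.
      28 is a leaf — visit 28.
    At 25: no right child.
    Visit 25.
  At 9: no right child.
  Visit 9.
At 23: go right to 21.
  At 21: go left to 33.
    33 is a leaf — visit 33.
  At 21: go right to 15.
    At 15: go left to 34.
      At 34: go left to 18.
        18 is a leaf — visit 18.
      At 34: no right child.
      Visit 34.
    At 15: go right to 38.
      At 38: go left to 4.
        4 is a leaf — visit 4.
      At 38: no right child.
      Visit 38.
    Visit 15.
  Visit 21.
Visit 23.
Full post-order sequence: 28, 25, 9, 33, 18, 34, 4, 38, 15, 21, 23.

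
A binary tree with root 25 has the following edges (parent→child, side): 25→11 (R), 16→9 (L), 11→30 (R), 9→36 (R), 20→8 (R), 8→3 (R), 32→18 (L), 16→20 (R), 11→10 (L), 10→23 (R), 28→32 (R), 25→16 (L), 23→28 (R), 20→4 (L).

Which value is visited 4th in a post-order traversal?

Post-order visits the left subtree, then the right subtree, then the node.
At 25: go left to 16.
  At 16: go left to 9.
    At 9: no left child.
    At 9: go right to 36.
      36 is a leaf — visit 36.
    Visit 9.
  At 16: go right to 20.
    At 20: go left to 4.
      4 is a leaf — visit 4.
    At 20: go right to 8.
      At 8: no left child.
      At 8: go right to 3.
        3 is a leaf — visit 3.
      Visit 8.
    Visit 20.
  Visit 16.
At 25: go right to 11.
  At 11: go left to 10.
    At 10: no left child.
    At 10: go right to 23.
      At 23: no left child.
      At 23: go right to 28.
        At 28: no left child.
        At 28: go right to 32.
          At 32: go left to 18.
            18 is a leaf — visit 18.
          At 32: no right child.
          Visit 32.
        Visit 28.
      Visit 23.
    Visit 10.
  At 11: go right to 30.
    30 is a leaf — visit 30.
  Visit 11.
Visit 25.
Full post-order sequence: 36, 9, 4, 3, 8, 20, 16, 18, 32, 28, 23, 10, 30, 11, 25.

3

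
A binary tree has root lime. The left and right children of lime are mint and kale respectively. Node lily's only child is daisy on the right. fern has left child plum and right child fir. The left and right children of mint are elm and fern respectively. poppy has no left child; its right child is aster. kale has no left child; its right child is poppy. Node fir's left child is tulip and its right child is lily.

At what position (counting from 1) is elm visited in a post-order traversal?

Post-order visits the left subtree, then the right subtree, then the node.
At lime: go left to mint.
  At mint: go left to elm.
    elm is a leaf — visit elm.
  At mint: go right to fern.
    At fern: go left to plum.
      plum is a leaf — visit plum.
    At fern: go right to fir.
      At fir: go left to tulip.
        tulip is a leaf — visit tulip.
      At fir: go right to lily.
        At lily: no left child.
        At lily: go right to daisy.
          daisy is a leaf — visit daisy.
        Visit lily.
      Visit fir.
    Visit fern.
  Visit mint.
At lime: go right to kale.
  At kale: no left child.
  At kale: go right to poppy.
    At poppy: no left child.
    At poppy: go right to aster.
      aster is a leaf — visit aster.
    Visit poppy.
  Visit kale.
Visit lime.
Full post-order sequence: elm, plum, tulip, daisy, lily, fir, fern, mint, aster, poppy, kale, lime.

1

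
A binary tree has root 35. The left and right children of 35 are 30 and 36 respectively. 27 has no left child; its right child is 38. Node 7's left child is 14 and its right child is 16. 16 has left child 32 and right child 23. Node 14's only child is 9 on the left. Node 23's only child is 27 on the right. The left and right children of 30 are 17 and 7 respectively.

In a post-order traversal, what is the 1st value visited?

17

Post-order visits the left subtree, then the right subtree, then the node.
At 35: go left to 30.
  At 30: go left to 17.
    17 is a leaf — visit 17.
  At 30: go right to 7.
    At 7: go left to 14.
      At 14: go left to 9.
        9 is a leaf — visit 9.
      At 14: no right child.
      Visit 14.
    At 7: go right to 16.
      At 16: go left to 32.
        32 is a leaf — visit 32.
      At 16: go right to 23.
        At 23: no left child.
        At 23: go right to 27.
          At 27: no left child.
          At 27: go right to 38.
            38 is a leaf — visit 38.
          Visit 27.
        Visit 23.
      Visit 16.
    Visit 7.
  Visit 30.
At 35: go right to 36.
  36 is a leaf — visit 36.
Visit 35.
Full post-order sequence: 17, 9, 14, 32, 38, 27, 23, 16, 7, 30, 36, 35.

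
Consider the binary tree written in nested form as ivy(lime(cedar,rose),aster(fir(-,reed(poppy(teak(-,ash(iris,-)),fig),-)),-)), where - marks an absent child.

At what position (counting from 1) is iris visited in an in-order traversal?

In-order visits the left subtree, then the node, then the right subtree.
At ivy: go left to lime.
  At lime: go left to cedar.
    cedar is a leaf — visit cedar.
  Visit lime.
  At lime: go right to rose.
    rose is a leaf — visit rose.
Visit ivy.
At ivy: go right to aster.
  At aster: go left to fir.
    At fir: no left child.
    Visit fir.
    At fir: go right to reed.
      At reed: go left to poppy.
        At poppy: go left to teak.
          At teak: no left child.
          Visit teak.
          At teak: go right to ash.
            At ash: go left to iris.
              iris is a leaf — visit iris.
            Visit ash.
            At ash: no right child.
        Visit poppy.
        At poppy: go right to fig.
          fig is a leaf — visit fig.
      Visit reed.
      At reed: no right child.
  Visit aster.
  At aster: no right child.
Full in-order sequence: cedar, lime, rose, ivy, fir, teak, iris, ash, poppy, fig, reed, aster.

7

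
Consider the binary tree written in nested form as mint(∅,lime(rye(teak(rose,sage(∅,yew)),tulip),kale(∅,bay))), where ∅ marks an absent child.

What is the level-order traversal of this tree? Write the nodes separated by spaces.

Level-order visits nodes level by level from the root, left to right within each level.
Level 0: mint
Level 1: lime
Level 2: rye, kale
Level 3: teak, tulip, bay
Level 4: rose, sage
Level 5: yew

mint lime rye kale teak tulip bay rose sage yew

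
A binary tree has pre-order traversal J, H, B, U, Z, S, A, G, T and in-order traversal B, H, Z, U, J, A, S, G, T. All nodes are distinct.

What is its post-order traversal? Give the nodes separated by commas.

The first element of pre-order is the root; it splits in-order into left and right subtrees.
Root J: left subtree has 4 nodes {B, H, Z, U}, right has 4 {A, S, G, T}.
  Root H: left subtree has 1 node {B}, right has 2 {Z, U}.
    Root U: left subtree has 1 node {Z}, right has 0 { }.
  Root S: left subtree has 1 node {A}, right has 2 {G, T}.
    Root G: left subtree has 0 nodes { }, right has 1 {T}.

B, Z, U, H, A, T, G, S, J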